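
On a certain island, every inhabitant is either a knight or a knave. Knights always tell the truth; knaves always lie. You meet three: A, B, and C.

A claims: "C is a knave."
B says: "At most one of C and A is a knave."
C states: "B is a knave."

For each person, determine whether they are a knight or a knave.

A: knight, B: knight, C: knave

Consider A. Suppose A is a knave.
Then no assignment of the remaining roles makes every statement match its speaker's type — contradiction.
So A is a knight.
With that fixed, B's statement is true, so B is a knight.
With that fixed, C's statement is false, so C is a knave.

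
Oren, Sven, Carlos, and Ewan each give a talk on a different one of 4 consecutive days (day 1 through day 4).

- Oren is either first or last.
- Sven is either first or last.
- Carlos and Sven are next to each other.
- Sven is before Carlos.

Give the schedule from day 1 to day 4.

Sven, Carlos, Ewan, Oren

From clue 1: Oren is in {1,4}.
From clues 1–4: Sven → day 1, Carlos → day 2, Ewan → day 3, Oren → day 4.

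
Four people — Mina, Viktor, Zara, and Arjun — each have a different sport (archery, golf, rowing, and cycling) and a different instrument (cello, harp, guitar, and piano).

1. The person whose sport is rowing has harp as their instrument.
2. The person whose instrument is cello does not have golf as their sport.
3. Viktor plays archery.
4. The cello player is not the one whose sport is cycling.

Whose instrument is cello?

Viktor

With clues 1–4, Arjun, Mina, and Zara are impossible for the one with instrument cello.
That leaves Viktor.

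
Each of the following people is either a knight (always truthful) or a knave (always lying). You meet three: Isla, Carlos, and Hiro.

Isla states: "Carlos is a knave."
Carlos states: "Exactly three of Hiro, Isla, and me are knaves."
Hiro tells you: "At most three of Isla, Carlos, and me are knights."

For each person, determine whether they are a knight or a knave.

Regardless of anyone's role, Hiro's statement is true, so Hiro is a knight.
With that fixed, Carlos's statement is false, so Carlos is a knave.
With that fixed, Isla's statement is true, so Isla is a knight.

Isla: knight, Carlos: knave, Hiro: knight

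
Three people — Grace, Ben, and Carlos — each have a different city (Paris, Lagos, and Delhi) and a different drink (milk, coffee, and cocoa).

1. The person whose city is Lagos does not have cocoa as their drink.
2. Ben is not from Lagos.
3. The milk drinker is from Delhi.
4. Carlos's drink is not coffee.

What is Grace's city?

Lagos

With clues 1–4, Delhi and Paris are impossible for Grace's city.
That leaves Lagos.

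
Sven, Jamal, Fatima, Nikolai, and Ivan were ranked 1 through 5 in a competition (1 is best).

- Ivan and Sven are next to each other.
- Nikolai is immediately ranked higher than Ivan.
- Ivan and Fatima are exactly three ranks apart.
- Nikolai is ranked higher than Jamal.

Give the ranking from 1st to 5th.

From clues 1–2: Sven is in {3,4,5}.
From clues 1–3: Sven is in {3,5}.
From clues 1–4: Nikolai → rank 1, Ivan → rank 2, Sven → rank 3, Jamal → rank 4, Fatima → rank 5.

Nikolai, Ivan, Sven, Jamal, Fatima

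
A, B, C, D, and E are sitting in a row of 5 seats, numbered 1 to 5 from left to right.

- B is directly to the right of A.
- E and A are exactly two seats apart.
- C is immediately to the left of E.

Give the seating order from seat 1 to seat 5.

From clue 1: A is in {1,2,3,4}.
From clues 1–3: C → seat 1, E → seat 2, D → seat 3, A → seat 4, B → seat 5.

C, E, D, A, B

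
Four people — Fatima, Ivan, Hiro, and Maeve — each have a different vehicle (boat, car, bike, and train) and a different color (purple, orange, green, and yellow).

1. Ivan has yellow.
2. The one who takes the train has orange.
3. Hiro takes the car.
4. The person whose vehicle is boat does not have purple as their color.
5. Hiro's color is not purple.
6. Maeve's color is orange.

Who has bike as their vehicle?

Fatima

With clues 1–3, Hiro is impossible for the one with vehicle bike.
With clues 1–5, Ivan is impossible for the one with vehicle bike.
With clues 1–6, Maeve is impossible for the one with vehicle bike.
That leaves Fatima.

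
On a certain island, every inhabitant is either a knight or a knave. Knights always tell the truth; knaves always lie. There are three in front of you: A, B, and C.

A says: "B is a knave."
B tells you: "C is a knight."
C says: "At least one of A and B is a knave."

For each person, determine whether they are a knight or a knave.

Consider A. Suppose A is a knight.
Then no assignment of the remaining roles makes every statement match its speaker's type — contradiction.
So A is a knave.
With that fixed, C's statement is true, so C is a knight.
With that fixed, B's statement is true, so B is a knight.

A: knave, B: knight, C: knight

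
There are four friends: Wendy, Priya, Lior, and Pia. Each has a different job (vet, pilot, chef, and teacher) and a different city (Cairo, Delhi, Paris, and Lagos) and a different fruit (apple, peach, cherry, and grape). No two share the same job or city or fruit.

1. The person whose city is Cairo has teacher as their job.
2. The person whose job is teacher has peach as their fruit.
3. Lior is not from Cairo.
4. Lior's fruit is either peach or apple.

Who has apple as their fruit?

Lior

With clues 1–4, Pia, Priya, and Wendy are impossible for the one with fruit apple.
That leaves Lior.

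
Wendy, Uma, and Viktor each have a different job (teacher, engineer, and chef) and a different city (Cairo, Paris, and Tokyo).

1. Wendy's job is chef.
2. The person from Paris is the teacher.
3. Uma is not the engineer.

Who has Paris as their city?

With clues 1–2, Wendy is impossible for the one with city Paris.
With clues 1–3, Viktor is impossible for the one with city Paris.
That leaves Uma.

Uma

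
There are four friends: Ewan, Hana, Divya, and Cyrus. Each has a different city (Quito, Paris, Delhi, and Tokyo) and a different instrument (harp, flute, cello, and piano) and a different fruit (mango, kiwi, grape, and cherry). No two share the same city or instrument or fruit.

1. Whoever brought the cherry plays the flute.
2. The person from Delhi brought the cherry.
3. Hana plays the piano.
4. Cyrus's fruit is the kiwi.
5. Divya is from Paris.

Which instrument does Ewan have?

flute

With clues 1–3, piano is impossible for Ewan's instrument.
With clues 1–5, cello and harp are impossible for Ewan's instrument.
That leaves flute.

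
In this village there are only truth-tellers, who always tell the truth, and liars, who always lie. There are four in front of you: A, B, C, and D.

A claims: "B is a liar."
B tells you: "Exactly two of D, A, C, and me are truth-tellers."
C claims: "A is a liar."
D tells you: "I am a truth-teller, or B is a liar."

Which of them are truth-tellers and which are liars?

A: liar, B: truth-teller, C: truth-teller, D: liar

Consider A. Suppose A is a truth-teller.
Then no assignment of the remaining roles makes every statement match its speaker's type — contradiction.
So A is a liar.
With that fixed, C's statement is true, so C is a truth-teller.
Consider B. Suppose B is a liar.
Then A's statement comes out true, contradicting A being a liar.
So B is a truth-teller.
Consider D. Suppose D is a truth-teller.
Then B's statement comes out false, contradicting B being a truth-teller.
So D is a liar.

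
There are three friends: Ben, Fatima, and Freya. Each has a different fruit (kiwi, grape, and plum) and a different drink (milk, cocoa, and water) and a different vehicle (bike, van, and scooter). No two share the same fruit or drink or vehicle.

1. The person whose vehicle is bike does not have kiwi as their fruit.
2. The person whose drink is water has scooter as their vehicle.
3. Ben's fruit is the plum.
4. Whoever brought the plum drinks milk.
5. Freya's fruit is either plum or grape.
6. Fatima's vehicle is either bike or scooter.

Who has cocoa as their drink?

Freya

With clues 1–4, Ben is impossible for the one with drink cocoa.
With clues 1–6, Fatima is impossible for the one with drink cocoa.
That leaves Freya.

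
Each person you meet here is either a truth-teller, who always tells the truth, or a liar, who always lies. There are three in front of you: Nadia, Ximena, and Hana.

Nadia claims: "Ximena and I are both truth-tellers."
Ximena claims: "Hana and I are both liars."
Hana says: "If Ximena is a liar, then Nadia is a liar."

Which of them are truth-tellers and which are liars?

Nadia: liar, Ximena: liar, Hana: truth-teller

Consider Nadia. Suppose Nadia is a truth-teller.
Then no assignment of the remaining roles makes every statement match its speaker's type — contradiction.
So Nadia is a liar.
With that fixed, Hana's statement is true, so Hana is a truth-teller.
With that fixed, Ximena's statement is false, so Ximena is a liar.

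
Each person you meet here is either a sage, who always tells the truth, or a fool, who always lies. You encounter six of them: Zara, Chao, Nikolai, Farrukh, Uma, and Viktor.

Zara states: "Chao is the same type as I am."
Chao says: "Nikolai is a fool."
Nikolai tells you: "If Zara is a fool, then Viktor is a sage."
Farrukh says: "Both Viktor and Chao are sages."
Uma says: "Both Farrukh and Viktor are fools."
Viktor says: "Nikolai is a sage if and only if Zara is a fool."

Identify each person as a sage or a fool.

Zara: fool, Chao: sage, Nikolai: fool, Farrukh: fool, Uma: sage, Viktor: fool

Consider Zara. Suppose Zara is a sage.
Then no assignment of the remaining roles makes every statement match its speaker's type — contradiction.
So Zara is a fool.
Consider Chao. Suppose Chao is a fool.
Then Zara's statement comes out true, contradicting Zara being a fool.
So Chao is a sage.
Consider Nikolai. Suppose Nikolai is a sage.
Then Chao's statement comes out false, contradicting Chao being a sage.
So Nikolai is a fool.
With that fixed, Viktor's statement is false, so Viktor is a fool.
With that fixed, Farrukh's statement is false, so Farrukh is a fool.
With that fixed, Uma's statement is true, so Uma is a sage.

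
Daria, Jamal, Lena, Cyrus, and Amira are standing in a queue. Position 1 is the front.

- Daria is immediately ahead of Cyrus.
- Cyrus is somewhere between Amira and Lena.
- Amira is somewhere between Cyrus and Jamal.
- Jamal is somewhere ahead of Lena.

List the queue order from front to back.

From clue 1: Daria is in {1,2,3,4}.
From clues 1–2: Daria is in {2,3}.
From clues 1–4: Jamal → position 1, Amira → position 2, Daria → position 3, Cyrus → position 4, Lena → position 5.

Jamal, Amira, Daria, Cyrus, Lena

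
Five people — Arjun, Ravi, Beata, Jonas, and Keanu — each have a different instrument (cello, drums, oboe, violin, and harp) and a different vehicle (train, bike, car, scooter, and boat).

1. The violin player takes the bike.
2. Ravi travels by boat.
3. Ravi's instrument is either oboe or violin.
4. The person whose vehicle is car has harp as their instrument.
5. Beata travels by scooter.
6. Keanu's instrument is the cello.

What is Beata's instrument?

drums

With clues 1–3, oboe is impossible for Beata's instrument.
With clues 1–5, harp and violin are impossible for Beata's instrument.
With clues 1–6, cello is impossible for Beata's instrument.
That leaves drums.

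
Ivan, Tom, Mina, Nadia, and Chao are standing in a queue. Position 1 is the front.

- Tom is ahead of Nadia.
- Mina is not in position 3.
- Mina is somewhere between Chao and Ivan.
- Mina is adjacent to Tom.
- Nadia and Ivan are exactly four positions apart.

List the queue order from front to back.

Ivan, Mina, Tom, Chao, Nadia

From clue 1: Tom is in {1,2,3,4}.
From clues 1–3: Mina is in {2,4}.
From clues 1–4: Mina → position 2, Tom → position 3.
From clues 1–5: Ivan → position 1, Chao → position 4, Nadia → position 5.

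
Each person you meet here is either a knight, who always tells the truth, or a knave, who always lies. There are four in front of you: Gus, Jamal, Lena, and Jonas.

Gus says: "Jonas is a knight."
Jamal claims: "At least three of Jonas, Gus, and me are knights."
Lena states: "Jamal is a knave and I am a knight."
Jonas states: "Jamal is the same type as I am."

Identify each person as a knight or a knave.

Gus: knight, Jamal: knight, Lena: knave, Jonas: knight

Consider Gus. Suppose Gus is a knave.
Then no assignment of the remaining roles makes every statement match its speaker's type — contradiction.
So Gus is a knight.
Consider Jamal. Suppose Jamal is a knave.
Then whichever role Jonas has, Jonas's statement has the wrong truth value — contradiction.
So Jamal is a knight.
With that fixed, Lena's statement is false, so Lena is a knave.
Consider Jonas. Suppose Jonas is a knave.
Then Gus's statement comes out false, contradicting Gus being a knight.
So Jonas is a knight.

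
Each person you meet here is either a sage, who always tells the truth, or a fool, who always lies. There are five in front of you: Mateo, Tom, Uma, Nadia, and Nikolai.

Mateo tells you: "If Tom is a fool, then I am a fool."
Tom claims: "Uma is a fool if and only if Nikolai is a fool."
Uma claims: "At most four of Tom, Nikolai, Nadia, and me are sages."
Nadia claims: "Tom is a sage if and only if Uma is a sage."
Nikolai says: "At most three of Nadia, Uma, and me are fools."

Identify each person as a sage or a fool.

Regardless of anyone's role, Uma's statement is true, so Uma is a sage.
With that fixed, Nikolai's statement is true, so Nikolai is a sage.
With that fixed, Tom's statement is true, so Tom is a sage.
With that fixed, Nadia's statement is true, so Nadia is a sage.
With that fixed, Mateo's statement is true, so Mateo is a sage.

Mateo: sage, Tom: sage, Uma: sage, Nadia: sage, Nikolai: sage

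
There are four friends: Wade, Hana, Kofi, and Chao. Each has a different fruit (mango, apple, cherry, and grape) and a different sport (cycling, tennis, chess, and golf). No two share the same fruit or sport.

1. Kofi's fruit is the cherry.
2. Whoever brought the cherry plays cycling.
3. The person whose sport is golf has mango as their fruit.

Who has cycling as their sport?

With clues 1–2, Chao, Hana, and Wade are impossible for the one with sport cycling.
That leaves Kofi.

Kofi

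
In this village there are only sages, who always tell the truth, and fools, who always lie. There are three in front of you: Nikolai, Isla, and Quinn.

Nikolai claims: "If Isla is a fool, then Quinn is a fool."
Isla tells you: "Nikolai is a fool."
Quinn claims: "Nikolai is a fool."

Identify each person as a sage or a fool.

Nikolai: sage, Isla: fool, Quinn: fool

Consider Nikolai. Suppose Nikolai is a fool.
Then no assignment of the remaining roles makes every statement match its speaker's type — contradiction.
So Nikolai is a sage.
With that fixed, Isla's statement is false, so Isla is a fool.
With that fixed, Quinn's statement is false, so Quinn is a fool.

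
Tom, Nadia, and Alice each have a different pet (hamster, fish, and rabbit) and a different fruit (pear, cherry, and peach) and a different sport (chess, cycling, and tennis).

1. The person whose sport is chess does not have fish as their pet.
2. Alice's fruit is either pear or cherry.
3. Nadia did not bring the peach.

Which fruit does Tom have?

peach

With clues 1–3, cherry and pear are impossible for Tom's fruit.
That leaves peach.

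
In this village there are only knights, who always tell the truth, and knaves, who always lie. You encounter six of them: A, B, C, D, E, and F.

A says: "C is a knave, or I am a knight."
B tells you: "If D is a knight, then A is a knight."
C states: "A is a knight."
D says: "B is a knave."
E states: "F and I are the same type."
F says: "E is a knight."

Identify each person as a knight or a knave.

Consider A. Suppose A is a knave.
Then no assignment of the remaining roles makes every statement match its speaker's type — contradiction.
So A is a knight.
With that fixed, B's statement is true, so B is a knight.
With that fixed, C's statement is true, so C is a knight.
With that fixed, D's statement is false, so D is a knave.
Consider E. Suppose E is a knave.
Then no assignment of the remaining roles makes every statement match its speaker's type — contradiction.
So E is a knight.
With that fixed, F's statement is true, so F is a knight.

A: knight, B: knight, C: knight, D: knave, E: knight, F: knight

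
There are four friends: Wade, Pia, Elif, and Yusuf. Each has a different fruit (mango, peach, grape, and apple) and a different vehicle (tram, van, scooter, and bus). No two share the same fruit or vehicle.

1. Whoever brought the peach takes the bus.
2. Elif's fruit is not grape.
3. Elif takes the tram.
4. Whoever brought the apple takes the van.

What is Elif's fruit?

With clues 1–2, grape is impossible for Elif's fruit.
With clues 1–3, peach is impossible for Elif's fruit.
With clues 1–4, apple is impossible for Elif's fruit.
That leaves mango.

mango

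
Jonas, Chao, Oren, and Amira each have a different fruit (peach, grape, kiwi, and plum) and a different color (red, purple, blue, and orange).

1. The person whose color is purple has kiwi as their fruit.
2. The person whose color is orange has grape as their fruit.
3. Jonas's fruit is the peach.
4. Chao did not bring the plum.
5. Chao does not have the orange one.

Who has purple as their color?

Chao

With clues 1–3, Jonas is impossible for the one with color purple.
With clues 1–5, Amira and Oren are impossible for the one with color purple.
That leaves Chao.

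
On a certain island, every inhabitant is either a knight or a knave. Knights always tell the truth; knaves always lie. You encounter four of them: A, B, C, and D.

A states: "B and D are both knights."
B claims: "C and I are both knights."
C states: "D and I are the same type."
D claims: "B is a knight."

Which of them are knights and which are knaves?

Consider A. Suppose A is a knave.
Then no assignment of the remaining roles makes every statement match its speaker's type — contradiction.
So A is a knight.
Consider B. Suppose B is a knave.
Then A's statement comes out false, contradicting A being a knight.
So B is a knight.
With that fixed, D's statement is true, so D is a knight.
Consider C. Suppose C is a knave.
Then B's statement comes out false, contradicting B being a knight.
So C is a knight.

A: knight, B: knight, C: knight, D: knight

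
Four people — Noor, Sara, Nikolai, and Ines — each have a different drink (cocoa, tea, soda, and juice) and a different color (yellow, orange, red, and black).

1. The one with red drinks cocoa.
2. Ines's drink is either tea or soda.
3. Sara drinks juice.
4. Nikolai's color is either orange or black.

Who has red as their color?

Noor

With clues 1–2, Ines is impossible for the one with color red.
With clues 1–3, Sara is impossible for the one with color red.
With clues 1–4, Nikolai is impossible for the one with color red.
That leaves Noor.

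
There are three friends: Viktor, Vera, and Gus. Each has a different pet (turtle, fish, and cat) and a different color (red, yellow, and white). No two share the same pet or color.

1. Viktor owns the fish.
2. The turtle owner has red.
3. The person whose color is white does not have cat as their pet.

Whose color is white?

Viktor

With clues 1–3, Gus and Vera are impossible for the one with color white.
That leaves Viktor.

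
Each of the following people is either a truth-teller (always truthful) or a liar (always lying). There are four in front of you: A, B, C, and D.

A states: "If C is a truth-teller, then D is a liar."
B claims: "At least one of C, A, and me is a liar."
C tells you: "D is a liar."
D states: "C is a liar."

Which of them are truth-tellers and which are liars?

A: truth-teller, B: truth-teller, C: liar, D: truth-teller

Consider A. Suppose A is a liar.
Then no assignment of the remaining roles makes every statement match its speaker's type — contradiction.
So A is a truth-teller.
Consider B. Suppose B is a liar.
Then B's own statement would have to be false, but it can't be — contradiction.
So B is a truth-teller.
Consider C. Suppose C is a truth-teller.
Then B's statement comes out false, contradicting B being a truth-teller.
So C is a liar.
With that fixed, D's statement is true, so D is a truth-teller.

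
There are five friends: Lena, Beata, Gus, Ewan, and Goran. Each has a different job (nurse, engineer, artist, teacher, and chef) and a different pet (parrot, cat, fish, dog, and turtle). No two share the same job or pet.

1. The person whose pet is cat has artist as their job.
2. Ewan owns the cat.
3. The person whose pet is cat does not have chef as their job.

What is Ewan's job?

With clues 1–2, chef, engineer, nurse, and teacher are impossible for Ewan's job.
That leaves artist.

artist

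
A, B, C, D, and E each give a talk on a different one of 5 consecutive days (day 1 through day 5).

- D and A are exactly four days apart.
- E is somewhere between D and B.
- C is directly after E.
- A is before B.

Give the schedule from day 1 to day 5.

A, B, E, C, D

From clue 1: A is in {1,5}.
From clues 1–4: A → day 1, B → day 2, E → day 3, C → day 4, D → day 5.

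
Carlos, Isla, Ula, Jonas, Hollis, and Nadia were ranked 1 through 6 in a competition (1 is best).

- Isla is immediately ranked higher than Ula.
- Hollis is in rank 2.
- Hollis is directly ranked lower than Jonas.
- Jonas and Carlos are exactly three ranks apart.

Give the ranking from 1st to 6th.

From clue 1: Isla is in {1,2,3,4,5}.
From clues 1–2: Hollis → rank 2.
From clues 1–3: Jonas → rank 1.
From clues 1–4: Nadia → rank 3, Carlos → rank 4, Isla → rank 5, Ula → rank 6.

Jonas, Hollis, Nadia, Carlos, Isla, Ula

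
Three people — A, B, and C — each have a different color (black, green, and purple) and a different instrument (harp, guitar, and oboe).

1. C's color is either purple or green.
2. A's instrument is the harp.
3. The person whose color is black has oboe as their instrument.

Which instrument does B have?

With clues 1–2, harp is impossible for B's instrument.
With clues 1–3, guitar is impossible for B's instrument.
That leaves oboe.

oboe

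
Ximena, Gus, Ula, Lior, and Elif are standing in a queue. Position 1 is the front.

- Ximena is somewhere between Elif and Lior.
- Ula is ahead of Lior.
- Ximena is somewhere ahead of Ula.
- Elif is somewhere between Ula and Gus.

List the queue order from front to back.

From clue 1: Ximena is in {2,3,4}.
From clues 1–3: Ximena is in {2,3}.
From clues 1–4: Gus → position 1, Elif → position 2, Ximena → position 3, Ula → position 4, Lior → position 5.

Gus, Elif, Ximena, Ula, Lior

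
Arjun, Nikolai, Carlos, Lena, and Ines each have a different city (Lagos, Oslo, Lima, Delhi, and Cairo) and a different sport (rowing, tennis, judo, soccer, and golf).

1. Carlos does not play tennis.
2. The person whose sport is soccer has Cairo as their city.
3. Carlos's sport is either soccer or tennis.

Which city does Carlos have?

Cairo

With clues 1–3, Delhi, Lagos, Lima, and Oslo are impossible for Carlos's city.
That leaves Cairo.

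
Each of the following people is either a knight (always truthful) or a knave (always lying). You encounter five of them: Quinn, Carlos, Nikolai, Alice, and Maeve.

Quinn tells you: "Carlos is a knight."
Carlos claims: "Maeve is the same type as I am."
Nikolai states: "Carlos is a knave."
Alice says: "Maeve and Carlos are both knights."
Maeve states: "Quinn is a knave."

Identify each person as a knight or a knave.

Consider Quinn. Suppose Quinn is a knight.
Then no assignment of the remaining roles makes every statement match its speaker's type — contradiction.
So Quinn is a knave.
With that fixed, Maeve's statement is true, so Maeve is a knight.
Consider Carlos. Suppose Carlos is a knight.
Then Quinn's statement comes out true, contradicting Quinn being a knave.
So Carlos is a knave.
With that fixed, Nikolai's statement is true, so Nikolai is a knight.
With that fixed, Alice's statement is false, so Alice is a knave.

Quinn: knave, Carlos: knave, Nikolai: knight, Alice: knave, Maeve: knight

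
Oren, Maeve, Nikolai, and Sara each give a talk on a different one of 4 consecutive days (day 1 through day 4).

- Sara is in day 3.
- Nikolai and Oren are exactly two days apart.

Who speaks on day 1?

With clue 1, Sara is ruled out for day 1.
With clues 1–2, Nikolai and Oren are ruled out for day 1.
So day 1 is Maeve.

Maeve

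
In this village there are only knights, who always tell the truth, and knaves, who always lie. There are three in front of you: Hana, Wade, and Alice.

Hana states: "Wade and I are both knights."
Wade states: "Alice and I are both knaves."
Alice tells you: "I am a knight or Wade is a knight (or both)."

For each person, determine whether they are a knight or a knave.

Consider Hana. Suppose Hana is a knight.
Then no assignment of the remaining roles makes every statement match its speaker's type — contradiction.
So Hana is a knave.
Consider Wade. Suppose Wade is a knight.
Then Wade's own statement would have to be true, but it can't be — contradiction.
So Wade is a knave.
Consider Alice. Suppose Alice is a knave.
Then Wade's statement comes out true, contradicting Wade being a knave.
So Alice is a knight.

Hana: knave, Wade: knave, Alice: knight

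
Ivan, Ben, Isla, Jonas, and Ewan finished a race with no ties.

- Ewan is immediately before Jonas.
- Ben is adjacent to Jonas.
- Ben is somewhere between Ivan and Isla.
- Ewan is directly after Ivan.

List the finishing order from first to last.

From clue 1: Jonas is in {2,3,4,5}.
From clues 1–2: Ben is in {3,4,5}.
From clues 1–3: Ewan → place 2, Jonas → place 3, Ben → place 4.
From clues 1–4: Ivan → place 1, Isla → place 5.

Ivan, Ewan, Jonas, Ben, Isla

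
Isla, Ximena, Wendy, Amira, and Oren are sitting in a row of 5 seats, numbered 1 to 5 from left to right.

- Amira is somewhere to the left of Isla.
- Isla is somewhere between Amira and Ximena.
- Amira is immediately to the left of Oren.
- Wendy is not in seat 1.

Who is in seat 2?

Oren

With clues 1–2, Ximena is ruled out for seat 2.
With clues 1–3, Isla and Wendy are ruled out for seat 2.
With clues 1–4, Amira is ruled out for seat 2.
So seat 2 is Oren.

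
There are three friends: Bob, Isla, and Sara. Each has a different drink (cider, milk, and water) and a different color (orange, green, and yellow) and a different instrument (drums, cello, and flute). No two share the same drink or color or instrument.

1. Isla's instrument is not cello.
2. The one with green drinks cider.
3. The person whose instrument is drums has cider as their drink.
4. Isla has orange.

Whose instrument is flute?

With clues 1–4, Bob and Sara are impossible for the one with instrument flute.
That leaves Isla.

Isla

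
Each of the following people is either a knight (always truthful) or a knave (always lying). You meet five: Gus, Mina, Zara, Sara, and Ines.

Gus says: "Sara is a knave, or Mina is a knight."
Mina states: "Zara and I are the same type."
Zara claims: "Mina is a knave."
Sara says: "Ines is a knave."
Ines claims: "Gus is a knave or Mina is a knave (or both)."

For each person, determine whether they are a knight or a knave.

Gus: knight, Mina: knave, Zara: knight, Sara: knave, Ines: knight

Consider Gus. Suppose Gus is a knave.
Then no assignment of the remaining roles makes every statement match its speaker's type — contradiction.
So Gus is a knight.
Consider Mina. Suppose Mina is a knight.
Then no assignment of the remaining roles makes every statement match its speaker's type — contradiction.
So Mina is a knave.
With that fixed, Zara's statement is true, so Zara is a knight.
With that fixed, Ines's statement is true, so Ines is a knight.
With that fixed, Sara's statement is false, so Sara is a knave.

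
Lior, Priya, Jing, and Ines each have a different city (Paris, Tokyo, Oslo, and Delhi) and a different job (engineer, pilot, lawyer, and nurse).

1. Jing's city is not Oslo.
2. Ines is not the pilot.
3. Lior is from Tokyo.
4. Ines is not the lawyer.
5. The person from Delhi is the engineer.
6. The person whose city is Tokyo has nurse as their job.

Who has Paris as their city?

With clues 1–3, Lior is impossible for the one with city Paris.
With clues 1–6, Ines and Priya are impossible for the one with city Paris.
That leaves Jing.

Jing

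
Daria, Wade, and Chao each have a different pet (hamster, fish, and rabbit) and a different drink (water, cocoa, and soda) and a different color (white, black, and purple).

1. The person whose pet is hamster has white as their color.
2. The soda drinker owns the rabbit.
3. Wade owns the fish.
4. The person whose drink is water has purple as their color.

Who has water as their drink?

Wade

With clues 1–4, Chao and Daria are impossible for the one with drink water.
That leaves Wade.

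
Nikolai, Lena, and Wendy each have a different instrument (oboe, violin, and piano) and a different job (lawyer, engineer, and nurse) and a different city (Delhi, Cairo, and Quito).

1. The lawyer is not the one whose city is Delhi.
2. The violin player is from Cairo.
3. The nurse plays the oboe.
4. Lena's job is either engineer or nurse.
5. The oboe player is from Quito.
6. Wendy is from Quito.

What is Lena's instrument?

With clues 1–5, violin is impossible for Lena's instrument.
With clues 1–6, oboe is impossible for Lena's instrument.
That leaves piano.

piano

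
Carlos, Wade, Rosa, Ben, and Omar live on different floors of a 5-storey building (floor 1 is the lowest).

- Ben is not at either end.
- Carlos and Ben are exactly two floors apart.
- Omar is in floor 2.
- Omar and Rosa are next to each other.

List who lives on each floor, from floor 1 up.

From clue 1: Ben is in {2,3,4}.
From clues 1–3: Omar → floor 2, Ben → floor 3.
From clues 1–4: Rosa → floor 1, Wade → floor 4, Carlos → floor 5.

Rosa, Omar, Ben, Wade, Carlos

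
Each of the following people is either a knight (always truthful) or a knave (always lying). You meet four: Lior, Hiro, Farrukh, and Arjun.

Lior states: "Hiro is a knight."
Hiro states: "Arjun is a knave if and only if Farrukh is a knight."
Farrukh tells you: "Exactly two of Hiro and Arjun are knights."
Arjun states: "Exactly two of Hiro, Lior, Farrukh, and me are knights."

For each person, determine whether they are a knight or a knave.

Consider Lior. Suppose Lior is a knight.
Then no assignment of the remaining roles makes every statement match its speaker's type — contradiction.
So Lior is a knave.
Consider Hiro. Suppose Hiro is a knight.
Then Lior's statement comes out true, contradicting Lior being a knave.
So Hiro is a knave.
With that fixed, Farrukh's statement is false, so Farrukh is a knave.
With that fixed, Arjun's statement is false, so Arjun is a knave.

Lior: knave, Hiro: knave, Farrukh: knave, Arjun: knave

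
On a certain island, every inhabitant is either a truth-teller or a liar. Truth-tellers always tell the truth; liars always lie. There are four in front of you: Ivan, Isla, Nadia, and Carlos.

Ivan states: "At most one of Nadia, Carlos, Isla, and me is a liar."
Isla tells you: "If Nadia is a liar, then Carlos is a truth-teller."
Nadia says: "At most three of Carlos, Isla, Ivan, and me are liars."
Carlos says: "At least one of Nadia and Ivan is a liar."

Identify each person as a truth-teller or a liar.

Ivan: truth-teller, Isla: truth-teller, Nadia: truth-teller, Carlos: liar

Consider Ivan. Suppose Ivan is a liar.
Then no assignment of the remaining roles makes every statement match its speaker's type — contradiction.
So Ivan is a truth-teller.
With that fixed, Nadia's statement is true, so Nadia is a truth-teller.
With that fixed, Carlos's statement is false, so Carlos is a liar.
With that fixed, Isla's statement is true, so Isla is a truth-teller.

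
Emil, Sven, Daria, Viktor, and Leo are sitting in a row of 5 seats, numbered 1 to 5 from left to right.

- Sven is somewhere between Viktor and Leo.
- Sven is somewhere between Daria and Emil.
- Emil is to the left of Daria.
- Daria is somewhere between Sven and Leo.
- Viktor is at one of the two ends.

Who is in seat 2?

With clues 1–2, Sven is ruled out for seat 2.
With clues 1–3, Daria is ruled out for seat 2.
With clues 1–4, Leo is ruled out for seat 2.
With clues 1–5, Viktor is ruled out for seat 2.
So seat 2 is Emil.

Emil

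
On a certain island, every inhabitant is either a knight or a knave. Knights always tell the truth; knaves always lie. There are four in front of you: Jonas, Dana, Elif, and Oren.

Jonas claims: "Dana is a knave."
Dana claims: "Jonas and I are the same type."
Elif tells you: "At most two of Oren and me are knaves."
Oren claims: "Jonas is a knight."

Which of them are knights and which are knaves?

Regardless of anyone's role, Elif's statement is true, so Elif is a knight.
Consider Jonas. Suppose Jonas is a knave.
Then whichever role Dana has, Dana's statement has the wrong truth value — contradiction.
So Jonas is a knight.
With that fixed, Oren's statement is true, so Oren is a knight.
Consider Dana. Suppose Dana is a knight.
Then Jonas's statement comes out false, contradicting Jonas being a knight.
So Dana is a knave.

Jonas: knight, Dana: knave, Elif: knight, Oren: knight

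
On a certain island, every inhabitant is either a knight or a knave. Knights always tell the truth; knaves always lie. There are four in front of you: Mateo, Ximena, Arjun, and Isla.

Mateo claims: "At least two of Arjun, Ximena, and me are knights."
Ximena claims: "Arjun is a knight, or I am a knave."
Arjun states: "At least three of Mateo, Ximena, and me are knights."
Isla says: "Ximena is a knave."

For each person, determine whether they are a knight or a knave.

Mateo: knight, Ximena: knight, Arjun: knight, Isla: knave

Consider Mateo. Suppose Mateo is a knave.
Then no assignment of the remaining roles makes every statement match its speaker's type — contradiction.
So Mateo is a knight.
Consider Ximena. Suppose Ximena is a knave.
Then Ximena's own statement would have to be false, but it can't be — contradiction.
So Ximena is a knight.
With that fixed, Isla's statement is false, so Isla is a knave.
Consider Arjun. Suppose Arjun is a knave.
Then Ximena's statement comes out false, contradicting Ximena being a knight.
So Arjun is a knight.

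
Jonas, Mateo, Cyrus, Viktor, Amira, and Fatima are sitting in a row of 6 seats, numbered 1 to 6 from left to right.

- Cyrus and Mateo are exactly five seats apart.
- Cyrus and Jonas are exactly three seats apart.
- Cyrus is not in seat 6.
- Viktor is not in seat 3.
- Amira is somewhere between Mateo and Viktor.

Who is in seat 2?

With clue 1, Cyrus and Mateo are ruled out for seat 2.
With clues 1–2, Jonas is ruled out for seat 2.
With clues 1–5, Amira and Fatima are ruled out for seat 2.
So seat 2 is Viktor.

Viktor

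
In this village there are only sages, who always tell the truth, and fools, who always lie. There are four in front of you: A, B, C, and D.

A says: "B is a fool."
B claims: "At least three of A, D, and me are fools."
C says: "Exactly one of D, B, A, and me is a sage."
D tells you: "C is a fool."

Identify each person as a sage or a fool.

Consider A. Suppose A is a fool.
Then no assignment of the remaining roles makes every statement match its speaker's type — contradiction.
So A is a sage.
With that fixed, B's statement is false, so B is a fool.
Consider C. Suppose C is a sage.
Then C's own statement would have to be true, but it can't be — contradiction.
So C is a fool.
With that fixed, D's statement is true, so D is a sage.

A: sage, B: fool, C: fool, D: sage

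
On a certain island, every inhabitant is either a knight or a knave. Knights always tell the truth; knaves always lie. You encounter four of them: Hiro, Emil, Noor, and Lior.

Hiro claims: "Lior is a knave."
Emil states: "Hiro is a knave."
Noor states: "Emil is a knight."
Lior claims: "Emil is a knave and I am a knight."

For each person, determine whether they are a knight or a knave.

Hiro: knight, Emil: knave, Noor: knave, Lior: knave

Consider Hiro. Suppose Hiro is a knave.
Then no assignment of the remaining roles makes every statement match its speaker's type — contradiction.
So Hiro is a knight.
With that fixed, Emil's statement is false, so Emil is a knave.
With that fixed, Noor's statement is false, so Noor is a knave.
Consider Lior. Suppose Lior is a knight.
Then Hiro's statement comes out false, contradicting Hiro being a knight.
So Lior is a knave.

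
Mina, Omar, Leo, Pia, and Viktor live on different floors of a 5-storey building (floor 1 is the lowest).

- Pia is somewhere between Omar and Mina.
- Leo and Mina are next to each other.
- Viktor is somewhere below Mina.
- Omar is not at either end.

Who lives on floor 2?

With clues 1–4, Leo, Mina, Pia, and Viktor are ruled out for floor 2.
So floor 2 is Omar.

Omar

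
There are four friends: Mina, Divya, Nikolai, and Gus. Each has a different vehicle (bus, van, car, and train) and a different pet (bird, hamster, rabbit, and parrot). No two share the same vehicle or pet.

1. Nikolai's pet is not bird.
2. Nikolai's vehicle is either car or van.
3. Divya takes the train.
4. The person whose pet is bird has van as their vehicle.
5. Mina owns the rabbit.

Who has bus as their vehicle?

Mina

With clues 1–2, Nikolai is impossible for the one with vehicle bus.
With clues 1–3, Divya is impossible for the one with vehicle bus.
With clues 1–5, Gus is impossible for the one with vehicle bus.
That leaves Mina.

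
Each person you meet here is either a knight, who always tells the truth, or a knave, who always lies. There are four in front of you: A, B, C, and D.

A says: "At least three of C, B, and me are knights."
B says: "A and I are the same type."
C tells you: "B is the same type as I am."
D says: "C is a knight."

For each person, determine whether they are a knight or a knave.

Consider A. Suppose A is a knave.
Then whichever role B has, B's statement has the wrong truth value — contradiction.
So A is a knight.
Consider B. Suppose B is a knave.
Then A's statement comes out false, contradicting A being a knight.
So B is a knight.
Consider C. Suppose C is a knave.
Then A's statement comes out false, contradicting A being a knight.
So C is a knight.
With that fixed, D's statement is true, so D is a knight.

A: knight, B: knight, C: knight, D: knight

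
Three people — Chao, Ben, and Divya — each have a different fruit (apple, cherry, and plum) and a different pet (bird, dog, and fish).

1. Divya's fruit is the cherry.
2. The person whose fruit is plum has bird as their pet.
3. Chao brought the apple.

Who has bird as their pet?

With clues 1–2, Divya is impossible for the one with pet bird.
With clues 1–3, Chao is impossible for the one with pet bird.
That leaves Ben.

Ben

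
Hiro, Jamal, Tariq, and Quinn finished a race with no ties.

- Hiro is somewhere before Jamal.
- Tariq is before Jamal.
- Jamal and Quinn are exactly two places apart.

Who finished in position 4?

Jamal

With clue 1, Hiro is ruled out for place 4.
With clues 1–2, Tariq is ruled out for place 4.
With clues 1–3, Quinn is ruled out for place 4.
So place 4 is Jamal.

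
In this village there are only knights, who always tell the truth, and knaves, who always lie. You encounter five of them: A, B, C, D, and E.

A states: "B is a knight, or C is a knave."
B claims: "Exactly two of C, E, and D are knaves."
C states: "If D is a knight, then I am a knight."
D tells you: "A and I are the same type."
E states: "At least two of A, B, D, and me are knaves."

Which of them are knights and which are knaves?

Consider A. Suppose A is a knave.
Then whichever role D has, D's statement has the wrong truth value — contradiction.
So A is a knight.
Consider B. Suppose B is a knave.
Then no assignment of the remaining roles makes every statement match its speaker's type — contradiction.
So B is a knight.
Consider C. Suppose C is a knight.
Then no assignment of the remaining roles makes every statement match its speaker's type — contradiction.
So C is a knave.
Consider D. Suppose D is a knave.
Then C's statement comes out true, contradicting C being a knave.
So D is a knight.
With that fixed, E's statement is false, so E is a knave.

A: knight, B: knight, C: knave, D: knight, E: knave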